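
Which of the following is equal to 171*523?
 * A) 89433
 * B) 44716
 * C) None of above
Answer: A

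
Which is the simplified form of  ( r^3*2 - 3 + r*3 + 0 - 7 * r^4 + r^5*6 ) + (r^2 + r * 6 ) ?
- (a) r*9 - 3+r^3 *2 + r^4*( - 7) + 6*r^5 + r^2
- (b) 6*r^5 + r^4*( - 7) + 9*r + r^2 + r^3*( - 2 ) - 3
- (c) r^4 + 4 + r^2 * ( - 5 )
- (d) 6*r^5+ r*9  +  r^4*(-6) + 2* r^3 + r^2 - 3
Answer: a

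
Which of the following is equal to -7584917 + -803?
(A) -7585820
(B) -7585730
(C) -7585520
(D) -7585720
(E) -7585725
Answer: D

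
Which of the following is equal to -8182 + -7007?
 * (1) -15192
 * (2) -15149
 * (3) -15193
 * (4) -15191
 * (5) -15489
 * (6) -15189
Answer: 6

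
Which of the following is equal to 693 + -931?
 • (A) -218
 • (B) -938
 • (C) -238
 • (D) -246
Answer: C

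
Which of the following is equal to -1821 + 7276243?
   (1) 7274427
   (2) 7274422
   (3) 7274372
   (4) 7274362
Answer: 2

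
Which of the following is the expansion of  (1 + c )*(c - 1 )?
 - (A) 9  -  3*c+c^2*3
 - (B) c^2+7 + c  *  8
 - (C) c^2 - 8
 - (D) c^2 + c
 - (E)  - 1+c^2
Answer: E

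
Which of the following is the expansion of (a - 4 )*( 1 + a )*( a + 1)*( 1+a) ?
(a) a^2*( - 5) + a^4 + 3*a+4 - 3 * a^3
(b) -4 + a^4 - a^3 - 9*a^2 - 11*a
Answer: b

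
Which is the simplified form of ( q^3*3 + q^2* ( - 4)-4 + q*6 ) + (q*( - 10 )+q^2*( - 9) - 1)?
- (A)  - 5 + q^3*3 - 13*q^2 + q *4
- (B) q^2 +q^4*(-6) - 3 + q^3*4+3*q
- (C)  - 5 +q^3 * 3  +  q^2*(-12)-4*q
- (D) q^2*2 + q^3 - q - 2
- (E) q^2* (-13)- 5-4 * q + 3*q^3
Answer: E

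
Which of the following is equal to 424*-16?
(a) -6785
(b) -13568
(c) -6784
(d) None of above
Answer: c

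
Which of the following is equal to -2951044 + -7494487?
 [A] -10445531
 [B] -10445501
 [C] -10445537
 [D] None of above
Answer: A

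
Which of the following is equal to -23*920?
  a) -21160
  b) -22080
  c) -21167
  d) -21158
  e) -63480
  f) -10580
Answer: a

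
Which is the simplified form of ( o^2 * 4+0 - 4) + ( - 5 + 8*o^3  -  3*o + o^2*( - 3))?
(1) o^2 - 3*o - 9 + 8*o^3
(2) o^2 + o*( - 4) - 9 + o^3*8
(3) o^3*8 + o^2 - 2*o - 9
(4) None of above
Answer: 1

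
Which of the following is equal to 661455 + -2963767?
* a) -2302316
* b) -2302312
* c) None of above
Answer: b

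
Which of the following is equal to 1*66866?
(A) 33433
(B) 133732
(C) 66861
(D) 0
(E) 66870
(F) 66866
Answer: F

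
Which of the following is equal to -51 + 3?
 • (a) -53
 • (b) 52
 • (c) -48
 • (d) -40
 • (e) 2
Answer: c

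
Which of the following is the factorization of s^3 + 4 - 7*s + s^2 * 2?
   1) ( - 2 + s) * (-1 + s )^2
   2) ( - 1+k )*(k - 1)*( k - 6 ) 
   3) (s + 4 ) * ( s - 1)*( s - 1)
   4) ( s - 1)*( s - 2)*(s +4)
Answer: 3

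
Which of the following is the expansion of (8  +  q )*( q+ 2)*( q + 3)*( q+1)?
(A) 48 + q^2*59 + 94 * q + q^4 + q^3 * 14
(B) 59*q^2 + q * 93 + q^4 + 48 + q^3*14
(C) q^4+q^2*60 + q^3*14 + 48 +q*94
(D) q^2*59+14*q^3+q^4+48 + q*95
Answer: A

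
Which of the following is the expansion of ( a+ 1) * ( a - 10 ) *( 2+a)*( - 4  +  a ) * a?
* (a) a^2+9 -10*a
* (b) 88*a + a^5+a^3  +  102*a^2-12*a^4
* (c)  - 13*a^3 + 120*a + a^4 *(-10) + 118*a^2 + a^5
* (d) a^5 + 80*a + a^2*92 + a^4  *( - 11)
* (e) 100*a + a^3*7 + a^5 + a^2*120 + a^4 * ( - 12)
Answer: d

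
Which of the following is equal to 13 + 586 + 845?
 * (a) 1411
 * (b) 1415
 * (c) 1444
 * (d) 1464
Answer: c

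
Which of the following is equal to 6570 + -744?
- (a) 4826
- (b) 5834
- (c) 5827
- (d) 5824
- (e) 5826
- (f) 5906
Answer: e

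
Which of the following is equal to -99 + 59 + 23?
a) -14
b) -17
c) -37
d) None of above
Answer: b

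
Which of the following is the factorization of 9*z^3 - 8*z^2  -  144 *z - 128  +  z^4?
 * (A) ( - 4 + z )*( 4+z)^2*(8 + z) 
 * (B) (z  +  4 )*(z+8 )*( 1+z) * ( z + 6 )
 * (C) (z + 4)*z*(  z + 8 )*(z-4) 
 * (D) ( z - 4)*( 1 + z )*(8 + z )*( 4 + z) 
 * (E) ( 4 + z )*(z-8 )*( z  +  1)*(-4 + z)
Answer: D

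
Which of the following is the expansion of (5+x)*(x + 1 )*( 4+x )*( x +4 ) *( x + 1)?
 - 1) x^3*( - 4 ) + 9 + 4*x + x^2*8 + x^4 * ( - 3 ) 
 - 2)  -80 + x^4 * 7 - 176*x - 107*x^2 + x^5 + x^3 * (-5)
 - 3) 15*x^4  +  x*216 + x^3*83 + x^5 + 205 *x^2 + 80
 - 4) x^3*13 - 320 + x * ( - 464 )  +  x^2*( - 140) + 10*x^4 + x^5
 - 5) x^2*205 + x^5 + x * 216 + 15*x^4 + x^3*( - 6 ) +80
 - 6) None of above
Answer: 3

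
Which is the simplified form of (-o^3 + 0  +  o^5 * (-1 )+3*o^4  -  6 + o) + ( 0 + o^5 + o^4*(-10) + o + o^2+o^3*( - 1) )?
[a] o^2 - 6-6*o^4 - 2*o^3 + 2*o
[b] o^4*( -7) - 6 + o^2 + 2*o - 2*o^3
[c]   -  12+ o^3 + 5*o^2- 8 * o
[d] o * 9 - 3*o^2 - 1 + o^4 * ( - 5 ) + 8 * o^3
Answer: b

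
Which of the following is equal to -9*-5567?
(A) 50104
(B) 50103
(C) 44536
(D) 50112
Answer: B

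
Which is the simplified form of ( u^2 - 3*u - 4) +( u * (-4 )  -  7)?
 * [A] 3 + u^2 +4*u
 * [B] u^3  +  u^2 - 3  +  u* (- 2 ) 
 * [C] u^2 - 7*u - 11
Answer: C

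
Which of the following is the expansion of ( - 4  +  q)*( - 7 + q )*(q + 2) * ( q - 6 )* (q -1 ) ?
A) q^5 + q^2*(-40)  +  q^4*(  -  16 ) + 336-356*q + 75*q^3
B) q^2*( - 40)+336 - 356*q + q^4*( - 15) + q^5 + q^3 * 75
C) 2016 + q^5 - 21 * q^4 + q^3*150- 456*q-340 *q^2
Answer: A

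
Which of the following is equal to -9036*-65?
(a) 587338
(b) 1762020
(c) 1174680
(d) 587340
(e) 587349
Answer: d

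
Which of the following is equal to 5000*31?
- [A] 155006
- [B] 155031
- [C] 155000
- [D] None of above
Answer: C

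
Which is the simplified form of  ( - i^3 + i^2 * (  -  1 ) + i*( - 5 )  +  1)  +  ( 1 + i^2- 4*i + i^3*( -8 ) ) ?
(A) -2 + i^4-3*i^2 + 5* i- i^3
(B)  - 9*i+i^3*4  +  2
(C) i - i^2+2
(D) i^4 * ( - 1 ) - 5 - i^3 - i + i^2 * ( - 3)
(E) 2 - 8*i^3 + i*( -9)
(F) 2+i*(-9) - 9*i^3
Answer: F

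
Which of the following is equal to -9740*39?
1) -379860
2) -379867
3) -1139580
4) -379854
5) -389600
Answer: 1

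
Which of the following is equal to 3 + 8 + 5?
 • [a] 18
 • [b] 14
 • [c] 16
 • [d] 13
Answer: c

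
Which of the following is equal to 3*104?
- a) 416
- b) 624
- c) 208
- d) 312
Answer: d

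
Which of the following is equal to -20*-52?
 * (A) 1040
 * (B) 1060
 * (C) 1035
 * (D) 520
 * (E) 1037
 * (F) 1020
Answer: A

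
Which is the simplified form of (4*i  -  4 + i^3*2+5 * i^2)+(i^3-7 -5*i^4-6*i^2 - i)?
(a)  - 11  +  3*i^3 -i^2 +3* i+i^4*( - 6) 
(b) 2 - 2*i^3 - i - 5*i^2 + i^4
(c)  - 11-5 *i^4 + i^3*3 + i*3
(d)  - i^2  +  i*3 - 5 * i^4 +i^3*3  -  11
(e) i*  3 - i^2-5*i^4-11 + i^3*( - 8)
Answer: d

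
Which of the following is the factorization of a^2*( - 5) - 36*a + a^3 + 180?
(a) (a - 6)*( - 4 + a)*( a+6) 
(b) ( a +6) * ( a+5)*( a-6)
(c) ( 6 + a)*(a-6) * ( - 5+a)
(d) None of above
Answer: c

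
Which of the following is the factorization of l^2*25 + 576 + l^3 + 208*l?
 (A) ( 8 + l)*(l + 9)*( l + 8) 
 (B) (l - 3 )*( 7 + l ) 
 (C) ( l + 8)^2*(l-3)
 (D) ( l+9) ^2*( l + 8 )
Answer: A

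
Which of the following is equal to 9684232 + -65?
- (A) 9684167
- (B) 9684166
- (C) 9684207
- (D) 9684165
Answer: A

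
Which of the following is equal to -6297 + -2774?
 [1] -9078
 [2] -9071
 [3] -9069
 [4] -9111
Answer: 2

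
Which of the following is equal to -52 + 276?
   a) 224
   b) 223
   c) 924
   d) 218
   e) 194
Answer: a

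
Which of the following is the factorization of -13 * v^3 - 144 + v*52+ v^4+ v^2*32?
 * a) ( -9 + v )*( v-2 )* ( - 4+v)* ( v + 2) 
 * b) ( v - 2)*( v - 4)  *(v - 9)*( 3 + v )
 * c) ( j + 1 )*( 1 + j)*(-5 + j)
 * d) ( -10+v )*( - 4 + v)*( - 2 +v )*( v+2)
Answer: a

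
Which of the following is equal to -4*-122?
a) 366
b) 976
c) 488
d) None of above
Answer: c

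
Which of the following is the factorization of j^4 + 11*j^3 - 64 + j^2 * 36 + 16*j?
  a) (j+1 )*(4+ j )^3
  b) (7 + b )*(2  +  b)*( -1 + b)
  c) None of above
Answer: c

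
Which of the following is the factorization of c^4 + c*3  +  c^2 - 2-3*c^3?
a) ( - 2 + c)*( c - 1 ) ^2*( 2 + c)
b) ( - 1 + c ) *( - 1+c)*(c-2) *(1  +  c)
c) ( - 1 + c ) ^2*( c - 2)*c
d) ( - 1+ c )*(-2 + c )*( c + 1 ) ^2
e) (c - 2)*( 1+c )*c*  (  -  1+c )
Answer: b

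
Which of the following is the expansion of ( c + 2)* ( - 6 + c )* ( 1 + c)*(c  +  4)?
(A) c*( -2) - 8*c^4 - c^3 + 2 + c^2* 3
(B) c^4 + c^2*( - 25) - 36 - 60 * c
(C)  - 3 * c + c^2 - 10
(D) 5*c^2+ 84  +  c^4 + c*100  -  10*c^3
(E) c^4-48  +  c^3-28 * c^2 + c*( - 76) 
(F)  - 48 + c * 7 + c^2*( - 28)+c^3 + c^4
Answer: E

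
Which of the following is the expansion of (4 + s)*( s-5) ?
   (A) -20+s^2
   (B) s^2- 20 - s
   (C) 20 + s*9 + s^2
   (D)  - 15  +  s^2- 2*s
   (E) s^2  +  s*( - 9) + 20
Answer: B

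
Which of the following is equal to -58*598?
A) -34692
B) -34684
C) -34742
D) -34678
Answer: B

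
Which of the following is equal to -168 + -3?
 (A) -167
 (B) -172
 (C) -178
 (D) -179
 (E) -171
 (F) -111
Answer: E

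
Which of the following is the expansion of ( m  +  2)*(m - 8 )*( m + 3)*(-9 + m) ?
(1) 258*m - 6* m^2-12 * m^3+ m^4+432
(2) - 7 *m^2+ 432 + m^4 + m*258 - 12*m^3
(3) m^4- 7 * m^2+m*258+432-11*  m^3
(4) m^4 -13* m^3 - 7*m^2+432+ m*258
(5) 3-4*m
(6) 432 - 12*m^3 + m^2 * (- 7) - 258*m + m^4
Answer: 2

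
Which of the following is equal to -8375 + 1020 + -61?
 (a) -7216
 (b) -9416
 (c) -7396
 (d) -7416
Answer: d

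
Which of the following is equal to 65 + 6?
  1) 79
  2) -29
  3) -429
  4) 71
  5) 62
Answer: 4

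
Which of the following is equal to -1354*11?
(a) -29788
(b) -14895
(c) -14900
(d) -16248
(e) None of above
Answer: e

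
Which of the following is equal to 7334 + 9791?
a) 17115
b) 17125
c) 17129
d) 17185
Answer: b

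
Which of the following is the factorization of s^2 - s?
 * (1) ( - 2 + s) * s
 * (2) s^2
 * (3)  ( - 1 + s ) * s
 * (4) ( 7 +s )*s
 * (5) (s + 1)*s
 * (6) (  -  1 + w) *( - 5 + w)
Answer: 3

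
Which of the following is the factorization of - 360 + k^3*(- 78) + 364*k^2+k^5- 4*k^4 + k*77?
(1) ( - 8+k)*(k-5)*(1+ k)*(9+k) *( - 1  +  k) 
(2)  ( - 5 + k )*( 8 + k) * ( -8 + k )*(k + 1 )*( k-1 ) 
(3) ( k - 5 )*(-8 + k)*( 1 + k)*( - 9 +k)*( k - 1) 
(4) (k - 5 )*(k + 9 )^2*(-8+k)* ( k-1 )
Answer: 1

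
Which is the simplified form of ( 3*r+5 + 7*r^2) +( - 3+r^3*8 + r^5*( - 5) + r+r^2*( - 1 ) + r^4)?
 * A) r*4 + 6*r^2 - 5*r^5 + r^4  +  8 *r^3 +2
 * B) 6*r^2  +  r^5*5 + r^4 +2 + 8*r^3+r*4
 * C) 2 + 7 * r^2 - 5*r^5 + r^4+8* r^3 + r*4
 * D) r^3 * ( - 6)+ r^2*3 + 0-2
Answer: A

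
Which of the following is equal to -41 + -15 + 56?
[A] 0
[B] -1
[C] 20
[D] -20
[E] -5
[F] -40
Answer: A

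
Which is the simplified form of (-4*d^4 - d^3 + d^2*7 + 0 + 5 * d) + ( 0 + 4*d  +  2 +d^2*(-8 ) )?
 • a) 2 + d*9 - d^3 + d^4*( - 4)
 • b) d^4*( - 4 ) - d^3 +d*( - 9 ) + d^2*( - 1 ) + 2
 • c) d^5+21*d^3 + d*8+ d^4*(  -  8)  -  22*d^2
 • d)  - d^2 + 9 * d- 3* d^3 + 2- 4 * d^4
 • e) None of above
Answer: e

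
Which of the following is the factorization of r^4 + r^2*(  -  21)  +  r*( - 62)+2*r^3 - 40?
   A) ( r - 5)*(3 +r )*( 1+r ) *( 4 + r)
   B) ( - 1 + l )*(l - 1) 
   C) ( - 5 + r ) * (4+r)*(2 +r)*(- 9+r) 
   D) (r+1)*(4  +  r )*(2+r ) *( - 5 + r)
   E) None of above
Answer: D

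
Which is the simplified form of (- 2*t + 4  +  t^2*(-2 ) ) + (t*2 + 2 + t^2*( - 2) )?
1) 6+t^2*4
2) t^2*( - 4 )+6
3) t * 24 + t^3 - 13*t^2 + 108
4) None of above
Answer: 2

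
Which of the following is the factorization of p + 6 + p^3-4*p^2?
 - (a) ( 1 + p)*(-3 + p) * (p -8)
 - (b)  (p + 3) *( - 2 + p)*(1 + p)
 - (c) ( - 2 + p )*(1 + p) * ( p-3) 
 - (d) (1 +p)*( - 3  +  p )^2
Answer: c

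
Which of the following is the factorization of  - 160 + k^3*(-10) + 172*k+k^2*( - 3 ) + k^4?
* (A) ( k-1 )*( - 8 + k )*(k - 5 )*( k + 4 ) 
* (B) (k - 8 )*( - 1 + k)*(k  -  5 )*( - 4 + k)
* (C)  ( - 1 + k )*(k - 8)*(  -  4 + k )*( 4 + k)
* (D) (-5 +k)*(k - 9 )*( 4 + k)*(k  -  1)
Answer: A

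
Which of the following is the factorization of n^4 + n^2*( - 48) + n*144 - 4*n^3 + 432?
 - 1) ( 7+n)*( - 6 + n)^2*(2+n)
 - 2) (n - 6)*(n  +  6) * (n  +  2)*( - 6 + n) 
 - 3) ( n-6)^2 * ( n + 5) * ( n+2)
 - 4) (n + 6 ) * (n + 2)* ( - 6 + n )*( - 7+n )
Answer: 2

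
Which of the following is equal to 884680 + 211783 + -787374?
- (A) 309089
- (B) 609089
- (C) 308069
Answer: A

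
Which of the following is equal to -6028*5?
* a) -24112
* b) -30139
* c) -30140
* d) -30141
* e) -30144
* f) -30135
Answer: c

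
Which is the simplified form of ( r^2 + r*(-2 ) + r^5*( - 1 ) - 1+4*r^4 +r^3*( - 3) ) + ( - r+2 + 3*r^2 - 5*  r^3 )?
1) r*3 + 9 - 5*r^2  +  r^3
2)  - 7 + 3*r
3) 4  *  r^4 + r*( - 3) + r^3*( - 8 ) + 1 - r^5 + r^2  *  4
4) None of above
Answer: 3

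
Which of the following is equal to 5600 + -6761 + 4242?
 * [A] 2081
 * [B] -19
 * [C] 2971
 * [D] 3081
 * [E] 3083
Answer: D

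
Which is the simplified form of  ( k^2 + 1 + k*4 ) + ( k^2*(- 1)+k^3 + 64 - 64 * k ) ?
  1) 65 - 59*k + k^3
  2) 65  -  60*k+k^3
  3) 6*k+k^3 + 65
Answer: 2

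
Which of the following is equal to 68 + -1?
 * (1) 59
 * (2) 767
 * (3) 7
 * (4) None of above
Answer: 4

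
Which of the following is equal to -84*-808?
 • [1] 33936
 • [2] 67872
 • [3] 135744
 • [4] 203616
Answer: 2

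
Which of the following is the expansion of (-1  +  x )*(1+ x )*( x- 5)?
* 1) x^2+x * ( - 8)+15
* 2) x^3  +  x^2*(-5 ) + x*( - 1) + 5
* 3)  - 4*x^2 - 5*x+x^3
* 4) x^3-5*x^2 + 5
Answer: 2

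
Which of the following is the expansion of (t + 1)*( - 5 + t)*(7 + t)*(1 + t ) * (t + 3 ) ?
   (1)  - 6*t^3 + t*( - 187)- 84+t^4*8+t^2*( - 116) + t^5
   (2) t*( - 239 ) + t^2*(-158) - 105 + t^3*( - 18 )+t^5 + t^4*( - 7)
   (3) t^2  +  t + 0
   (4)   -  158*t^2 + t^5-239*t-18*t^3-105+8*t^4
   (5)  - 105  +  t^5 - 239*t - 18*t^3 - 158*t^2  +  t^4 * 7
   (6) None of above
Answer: 5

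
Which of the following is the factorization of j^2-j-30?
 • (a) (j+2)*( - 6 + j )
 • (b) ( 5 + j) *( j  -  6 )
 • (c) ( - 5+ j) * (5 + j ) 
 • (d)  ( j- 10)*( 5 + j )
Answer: b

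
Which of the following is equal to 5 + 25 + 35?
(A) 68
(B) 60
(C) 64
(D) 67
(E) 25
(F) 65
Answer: F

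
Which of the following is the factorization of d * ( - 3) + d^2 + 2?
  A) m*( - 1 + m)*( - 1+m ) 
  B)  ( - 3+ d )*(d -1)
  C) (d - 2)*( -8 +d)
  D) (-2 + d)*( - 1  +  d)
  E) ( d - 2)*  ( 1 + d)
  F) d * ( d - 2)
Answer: D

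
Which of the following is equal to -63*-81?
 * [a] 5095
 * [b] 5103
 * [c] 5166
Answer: b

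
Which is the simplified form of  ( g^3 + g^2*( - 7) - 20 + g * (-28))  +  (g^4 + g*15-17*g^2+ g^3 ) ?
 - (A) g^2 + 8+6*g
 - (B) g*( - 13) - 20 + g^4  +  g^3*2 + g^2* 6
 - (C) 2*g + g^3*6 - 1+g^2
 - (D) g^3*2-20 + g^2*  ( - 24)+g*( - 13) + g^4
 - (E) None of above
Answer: D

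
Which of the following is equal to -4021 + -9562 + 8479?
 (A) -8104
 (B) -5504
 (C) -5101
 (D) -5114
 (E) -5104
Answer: E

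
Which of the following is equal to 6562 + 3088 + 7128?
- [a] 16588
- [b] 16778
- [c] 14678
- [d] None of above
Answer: b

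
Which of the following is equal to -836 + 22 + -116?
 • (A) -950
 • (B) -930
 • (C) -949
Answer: B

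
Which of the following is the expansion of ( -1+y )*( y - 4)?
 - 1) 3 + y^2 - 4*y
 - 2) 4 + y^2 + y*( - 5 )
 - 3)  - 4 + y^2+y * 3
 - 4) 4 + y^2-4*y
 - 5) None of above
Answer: 2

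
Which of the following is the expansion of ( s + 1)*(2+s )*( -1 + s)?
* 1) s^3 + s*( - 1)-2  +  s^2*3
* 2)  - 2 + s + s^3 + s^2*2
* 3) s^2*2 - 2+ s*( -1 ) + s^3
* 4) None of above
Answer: 3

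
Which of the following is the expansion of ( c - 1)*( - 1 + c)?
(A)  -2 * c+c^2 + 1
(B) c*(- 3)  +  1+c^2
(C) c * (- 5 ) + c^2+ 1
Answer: A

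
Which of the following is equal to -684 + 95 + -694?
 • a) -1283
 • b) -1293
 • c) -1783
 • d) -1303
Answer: a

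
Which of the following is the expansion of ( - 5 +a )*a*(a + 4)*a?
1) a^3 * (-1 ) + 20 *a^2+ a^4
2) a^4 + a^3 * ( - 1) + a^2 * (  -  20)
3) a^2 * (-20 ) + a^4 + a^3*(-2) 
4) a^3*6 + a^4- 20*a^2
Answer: 2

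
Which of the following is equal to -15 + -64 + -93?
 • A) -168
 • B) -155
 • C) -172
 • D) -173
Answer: C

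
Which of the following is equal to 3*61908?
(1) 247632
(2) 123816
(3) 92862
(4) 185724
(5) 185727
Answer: 4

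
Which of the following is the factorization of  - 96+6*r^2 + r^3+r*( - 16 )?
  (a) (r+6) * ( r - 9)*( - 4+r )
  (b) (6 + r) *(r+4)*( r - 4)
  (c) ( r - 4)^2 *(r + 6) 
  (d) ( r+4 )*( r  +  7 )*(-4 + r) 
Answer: b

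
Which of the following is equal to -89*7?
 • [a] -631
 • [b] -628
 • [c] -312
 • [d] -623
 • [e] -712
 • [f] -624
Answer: d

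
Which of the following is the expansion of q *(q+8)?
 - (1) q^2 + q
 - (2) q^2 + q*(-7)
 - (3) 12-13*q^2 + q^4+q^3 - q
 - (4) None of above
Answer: 4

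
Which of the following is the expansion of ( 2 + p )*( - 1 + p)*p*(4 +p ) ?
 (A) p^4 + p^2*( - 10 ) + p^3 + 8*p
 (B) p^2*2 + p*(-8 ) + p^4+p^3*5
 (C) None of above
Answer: B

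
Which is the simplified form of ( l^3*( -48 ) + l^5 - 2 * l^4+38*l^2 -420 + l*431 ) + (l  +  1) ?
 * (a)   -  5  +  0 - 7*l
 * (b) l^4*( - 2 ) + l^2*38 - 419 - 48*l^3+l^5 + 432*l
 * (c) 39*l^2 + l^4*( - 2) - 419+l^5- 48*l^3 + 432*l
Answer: b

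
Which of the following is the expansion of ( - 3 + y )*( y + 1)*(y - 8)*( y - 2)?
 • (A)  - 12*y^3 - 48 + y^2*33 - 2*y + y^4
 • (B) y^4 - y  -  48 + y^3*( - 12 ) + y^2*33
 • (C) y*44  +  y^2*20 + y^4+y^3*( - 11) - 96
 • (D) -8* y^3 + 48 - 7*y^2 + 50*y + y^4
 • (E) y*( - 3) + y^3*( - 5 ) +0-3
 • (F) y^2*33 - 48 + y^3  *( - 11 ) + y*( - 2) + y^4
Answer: A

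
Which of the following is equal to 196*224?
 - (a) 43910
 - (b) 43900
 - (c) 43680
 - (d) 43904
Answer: d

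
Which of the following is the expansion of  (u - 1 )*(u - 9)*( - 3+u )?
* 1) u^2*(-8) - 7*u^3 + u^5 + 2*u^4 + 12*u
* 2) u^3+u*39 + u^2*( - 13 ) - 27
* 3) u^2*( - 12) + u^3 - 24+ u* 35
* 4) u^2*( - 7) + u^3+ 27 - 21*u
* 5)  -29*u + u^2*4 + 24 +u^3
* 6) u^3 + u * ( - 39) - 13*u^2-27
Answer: 2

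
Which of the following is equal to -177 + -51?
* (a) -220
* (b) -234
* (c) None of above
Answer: c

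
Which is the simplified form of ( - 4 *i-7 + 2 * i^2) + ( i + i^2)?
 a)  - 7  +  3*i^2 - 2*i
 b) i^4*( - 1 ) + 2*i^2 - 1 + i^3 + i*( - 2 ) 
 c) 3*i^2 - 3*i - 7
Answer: c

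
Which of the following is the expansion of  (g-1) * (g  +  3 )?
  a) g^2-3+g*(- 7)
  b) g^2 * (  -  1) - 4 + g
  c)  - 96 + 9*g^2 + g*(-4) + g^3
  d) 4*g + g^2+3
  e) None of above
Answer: e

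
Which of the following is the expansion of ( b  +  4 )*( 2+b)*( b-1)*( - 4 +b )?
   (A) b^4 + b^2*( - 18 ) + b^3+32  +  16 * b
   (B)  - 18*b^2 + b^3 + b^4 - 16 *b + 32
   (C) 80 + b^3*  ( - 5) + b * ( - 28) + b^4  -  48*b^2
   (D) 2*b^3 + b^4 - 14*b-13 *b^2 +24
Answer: B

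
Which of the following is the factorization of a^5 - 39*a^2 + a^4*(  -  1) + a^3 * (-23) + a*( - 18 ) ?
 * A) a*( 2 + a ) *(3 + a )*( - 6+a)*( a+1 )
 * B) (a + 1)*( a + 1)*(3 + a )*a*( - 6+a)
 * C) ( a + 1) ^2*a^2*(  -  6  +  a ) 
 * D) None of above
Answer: B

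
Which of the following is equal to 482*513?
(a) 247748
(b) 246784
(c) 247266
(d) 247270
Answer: c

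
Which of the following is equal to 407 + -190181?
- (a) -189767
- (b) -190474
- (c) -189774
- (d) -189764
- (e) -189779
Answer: c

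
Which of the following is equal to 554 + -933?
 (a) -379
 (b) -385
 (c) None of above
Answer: a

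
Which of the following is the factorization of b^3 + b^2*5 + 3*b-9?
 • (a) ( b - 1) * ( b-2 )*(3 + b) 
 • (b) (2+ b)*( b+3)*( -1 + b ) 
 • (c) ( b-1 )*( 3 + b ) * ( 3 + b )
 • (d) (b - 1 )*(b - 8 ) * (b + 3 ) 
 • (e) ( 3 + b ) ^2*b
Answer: c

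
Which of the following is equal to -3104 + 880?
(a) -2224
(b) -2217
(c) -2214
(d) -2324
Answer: a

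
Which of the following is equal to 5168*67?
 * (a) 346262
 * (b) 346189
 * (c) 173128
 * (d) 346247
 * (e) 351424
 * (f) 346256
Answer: f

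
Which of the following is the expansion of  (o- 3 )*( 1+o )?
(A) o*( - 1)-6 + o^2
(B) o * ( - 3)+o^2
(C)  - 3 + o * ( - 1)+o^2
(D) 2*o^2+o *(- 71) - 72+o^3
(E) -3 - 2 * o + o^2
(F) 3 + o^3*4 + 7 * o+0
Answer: E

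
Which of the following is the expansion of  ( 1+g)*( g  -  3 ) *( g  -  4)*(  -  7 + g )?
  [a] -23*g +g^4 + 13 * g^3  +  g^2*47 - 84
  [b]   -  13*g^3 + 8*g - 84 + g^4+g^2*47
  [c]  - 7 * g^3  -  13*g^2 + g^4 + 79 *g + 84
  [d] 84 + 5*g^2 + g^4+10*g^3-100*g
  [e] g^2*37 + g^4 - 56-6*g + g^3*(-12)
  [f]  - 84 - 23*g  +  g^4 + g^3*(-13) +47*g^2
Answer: f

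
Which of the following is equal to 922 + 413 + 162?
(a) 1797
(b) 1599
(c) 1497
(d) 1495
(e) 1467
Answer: c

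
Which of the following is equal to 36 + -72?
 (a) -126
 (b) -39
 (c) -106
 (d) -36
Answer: d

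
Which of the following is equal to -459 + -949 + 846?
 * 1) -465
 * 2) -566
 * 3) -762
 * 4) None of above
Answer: 4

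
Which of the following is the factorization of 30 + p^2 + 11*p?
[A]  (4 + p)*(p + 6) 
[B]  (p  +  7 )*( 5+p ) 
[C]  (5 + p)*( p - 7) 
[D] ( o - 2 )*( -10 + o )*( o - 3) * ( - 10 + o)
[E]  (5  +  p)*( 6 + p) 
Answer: E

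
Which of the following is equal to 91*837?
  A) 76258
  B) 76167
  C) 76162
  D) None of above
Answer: B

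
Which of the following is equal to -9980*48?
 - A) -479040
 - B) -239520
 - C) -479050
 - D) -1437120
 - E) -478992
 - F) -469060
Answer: A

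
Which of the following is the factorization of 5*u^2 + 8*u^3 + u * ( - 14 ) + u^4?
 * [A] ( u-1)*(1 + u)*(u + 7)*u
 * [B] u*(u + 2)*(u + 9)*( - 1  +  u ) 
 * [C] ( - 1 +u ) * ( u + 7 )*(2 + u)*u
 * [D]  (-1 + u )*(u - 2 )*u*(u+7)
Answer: C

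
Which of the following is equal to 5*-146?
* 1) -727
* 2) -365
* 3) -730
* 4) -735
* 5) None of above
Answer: 3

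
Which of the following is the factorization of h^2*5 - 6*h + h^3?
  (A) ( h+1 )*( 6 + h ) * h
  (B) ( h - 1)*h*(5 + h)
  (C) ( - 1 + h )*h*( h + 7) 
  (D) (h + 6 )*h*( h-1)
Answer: D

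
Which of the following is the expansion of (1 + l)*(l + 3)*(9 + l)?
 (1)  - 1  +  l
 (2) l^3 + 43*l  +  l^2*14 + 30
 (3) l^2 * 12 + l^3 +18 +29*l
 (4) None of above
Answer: 4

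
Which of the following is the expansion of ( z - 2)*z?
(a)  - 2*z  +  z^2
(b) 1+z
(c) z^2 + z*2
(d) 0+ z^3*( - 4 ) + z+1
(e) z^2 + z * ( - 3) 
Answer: a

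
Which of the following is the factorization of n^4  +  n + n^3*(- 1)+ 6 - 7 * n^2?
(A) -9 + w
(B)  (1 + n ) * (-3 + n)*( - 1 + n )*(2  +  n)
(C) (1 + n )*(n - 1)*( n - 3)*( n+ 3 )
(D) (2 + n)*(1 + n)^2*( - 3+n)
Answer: B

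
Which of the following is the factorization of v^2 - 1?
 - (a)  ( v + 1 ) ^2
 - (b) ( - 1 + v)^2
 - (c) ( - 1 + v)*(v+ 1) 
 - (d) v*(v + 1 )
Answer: c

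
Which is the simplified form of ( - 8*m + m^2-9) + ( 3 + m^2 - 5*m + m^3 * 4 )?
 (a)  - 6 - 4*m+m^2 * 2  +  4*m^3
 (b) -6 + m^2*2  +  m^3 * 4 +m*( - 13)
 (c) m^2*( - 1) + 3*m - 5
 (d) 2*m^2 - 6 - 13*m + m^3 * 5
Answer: b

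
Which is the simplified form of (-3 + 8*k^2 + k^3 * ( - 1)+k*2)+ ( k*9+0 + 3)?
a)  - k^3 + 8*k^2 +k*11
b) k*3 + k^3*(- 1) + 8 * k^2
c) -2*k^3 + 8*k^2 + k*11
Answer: a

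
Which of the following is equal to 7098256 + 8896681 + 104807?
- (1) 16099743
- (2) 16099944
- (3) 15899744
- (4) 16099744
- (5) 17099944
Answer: 4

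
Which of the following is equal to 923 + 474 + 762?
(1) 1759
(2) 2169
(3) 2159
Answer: 3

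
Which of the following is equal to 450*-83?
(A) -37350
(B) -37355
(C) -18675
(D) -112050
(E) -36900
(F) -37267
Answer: A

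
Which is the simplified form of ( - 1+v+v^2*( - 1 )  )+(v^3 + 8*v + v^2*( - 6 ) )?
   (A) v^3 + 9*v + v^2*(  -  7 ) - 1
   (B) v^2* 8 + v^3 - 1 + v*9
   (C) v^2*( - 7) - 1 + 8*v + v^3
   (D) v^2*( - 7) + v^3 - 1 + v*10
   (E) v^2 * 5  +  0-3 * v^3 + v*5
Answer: A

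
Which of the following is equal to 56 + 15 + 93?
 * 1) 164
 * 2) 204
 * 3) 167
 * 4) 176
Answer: 1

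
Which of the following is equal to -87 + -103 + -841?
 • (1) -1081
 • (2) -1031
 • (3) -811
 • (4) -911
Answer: 2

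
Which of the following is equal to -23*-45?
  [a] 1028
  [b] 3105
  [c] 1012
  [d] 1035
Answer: d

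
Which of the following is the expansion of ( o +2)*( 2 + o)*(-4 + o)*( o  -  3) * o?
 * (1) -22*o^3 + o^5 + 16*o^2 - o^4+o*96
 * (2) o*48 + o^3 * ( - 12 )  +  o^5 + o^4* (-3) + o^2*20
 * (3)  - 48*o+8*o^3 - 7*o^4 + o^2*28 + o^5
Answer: 2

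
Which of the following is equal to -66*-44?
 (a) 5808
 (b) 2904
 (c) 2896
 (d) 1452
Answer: b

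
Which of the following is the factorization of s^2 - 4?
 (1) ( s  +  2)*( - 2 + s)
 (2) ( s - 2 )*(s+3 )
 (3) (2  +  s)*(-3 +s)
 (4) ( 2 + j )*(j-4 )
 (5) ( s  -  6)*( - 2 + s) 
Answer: 1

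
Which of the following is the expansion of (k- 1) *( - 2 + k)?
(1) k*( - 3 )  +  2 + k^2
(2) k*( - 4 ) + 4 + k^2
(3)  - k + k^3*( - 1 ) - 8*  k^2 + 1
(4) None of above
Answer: 1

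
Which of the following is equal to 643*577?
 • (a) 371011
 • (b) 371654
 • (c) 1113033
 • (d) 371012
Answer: a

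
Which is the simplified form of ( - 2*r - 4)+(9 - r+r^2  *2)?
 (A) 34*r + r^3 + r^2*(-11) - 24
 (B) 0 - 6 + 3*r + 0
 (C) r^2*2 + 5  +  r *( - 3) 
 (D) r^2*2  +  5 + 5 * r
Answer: C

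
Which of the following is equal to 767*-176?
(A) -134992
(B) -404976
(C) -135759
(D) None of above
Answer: A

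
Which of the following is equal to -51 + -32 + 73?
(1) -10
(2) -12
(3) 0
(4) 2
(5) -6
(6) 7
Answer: 1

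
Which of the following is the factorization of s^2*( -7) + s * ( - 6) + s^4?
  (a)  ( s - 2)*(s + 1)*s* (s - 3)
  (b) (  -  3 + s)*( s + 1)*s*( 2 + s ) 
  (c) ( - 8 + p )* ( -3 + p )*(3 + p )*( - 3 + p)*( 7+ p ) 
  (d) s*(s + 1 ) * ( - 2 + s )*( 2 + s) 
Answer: b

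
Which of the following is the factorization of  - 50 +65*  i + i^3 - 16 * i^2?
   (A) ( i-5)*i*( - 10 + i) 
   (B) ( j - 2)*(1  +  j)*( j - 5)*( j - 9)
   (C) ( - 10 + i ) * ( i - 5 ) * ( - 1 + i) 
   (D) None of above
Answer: C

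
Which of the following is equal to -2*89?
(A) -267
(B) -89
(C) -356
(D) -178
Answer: D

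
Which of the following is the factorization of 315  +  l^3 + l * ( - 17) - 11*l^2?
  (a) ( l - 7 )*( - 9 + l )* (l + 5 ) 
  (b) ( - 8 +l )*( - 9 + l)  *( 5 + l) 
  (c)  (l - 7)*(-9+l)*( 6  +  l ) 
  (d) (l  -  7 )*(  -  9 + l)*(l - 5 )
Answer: a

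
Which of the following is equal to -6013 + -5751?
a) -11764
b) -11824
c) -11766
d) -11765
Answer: a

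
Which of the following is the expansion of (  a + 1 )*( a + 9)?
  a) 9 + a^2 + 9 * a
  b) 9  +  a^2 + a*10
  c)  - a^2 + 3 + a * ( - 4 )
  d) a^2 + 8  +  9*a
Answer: b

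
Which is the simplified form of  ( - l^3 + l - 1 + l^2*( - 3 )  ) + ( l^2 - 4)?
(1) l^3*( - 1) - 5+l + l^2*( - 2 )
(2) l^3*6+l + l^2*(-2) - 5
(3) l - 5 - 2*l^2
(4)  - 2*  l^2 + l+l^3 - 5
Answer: 1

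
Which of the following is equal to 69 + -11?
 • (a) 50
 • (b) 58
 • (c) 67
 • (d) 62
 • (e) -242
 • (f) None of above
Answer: b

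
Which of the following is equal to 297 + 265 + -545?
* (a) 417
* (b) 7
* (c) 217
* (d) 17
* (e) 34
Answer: d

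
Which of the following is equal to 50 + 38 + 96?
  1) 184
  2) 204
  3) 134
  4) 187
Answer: 1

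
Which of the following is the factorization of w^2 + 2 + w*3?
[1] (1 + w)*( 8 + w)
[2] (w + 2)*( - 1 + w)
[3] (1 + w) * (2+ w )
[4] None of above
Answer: 3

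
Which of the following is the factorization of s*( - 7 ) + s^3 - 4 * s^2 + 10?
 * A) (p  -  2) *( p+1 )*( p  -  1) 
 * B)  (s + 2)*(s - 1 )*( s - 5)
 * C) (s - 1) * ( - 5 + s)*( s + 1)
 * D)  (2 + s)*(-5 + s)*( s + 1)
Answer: B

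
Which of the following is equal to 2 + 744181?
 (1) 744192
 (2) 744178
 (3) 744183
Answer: 3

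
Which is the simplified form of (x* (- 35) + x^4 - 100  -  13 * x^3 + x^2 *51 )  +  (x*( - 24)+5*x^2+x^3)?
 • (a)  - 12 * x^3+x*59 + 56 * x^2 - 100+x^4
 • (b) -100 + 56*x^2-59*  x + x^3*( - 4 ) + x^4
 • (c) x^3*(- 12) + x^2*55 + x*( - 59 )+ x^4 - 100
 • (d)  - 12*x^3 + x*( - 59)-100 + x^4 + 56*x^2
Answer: d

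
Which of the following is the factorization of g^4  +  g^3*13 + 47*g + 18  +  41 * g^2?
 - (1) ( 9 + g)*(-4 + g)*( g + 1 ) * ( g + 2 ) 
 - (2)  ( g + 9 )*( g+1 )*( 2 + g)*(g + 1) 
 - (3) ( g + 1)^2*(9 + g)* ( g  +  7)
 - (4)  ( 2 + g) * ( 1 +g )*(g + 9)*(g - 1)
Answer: 2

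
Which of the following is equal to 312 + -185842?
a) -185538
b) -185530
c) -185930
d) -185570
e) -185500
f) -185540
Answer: b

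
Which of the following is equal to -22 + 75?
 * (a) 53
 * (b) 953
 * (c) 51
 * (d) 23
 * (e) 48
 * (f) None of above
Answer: a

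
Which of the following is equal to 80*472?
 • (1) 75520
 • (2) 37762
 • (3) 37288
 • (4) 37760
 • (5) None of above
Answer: 4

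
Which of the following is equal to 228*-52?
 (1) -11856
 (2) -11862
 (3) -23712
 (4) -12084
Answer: 1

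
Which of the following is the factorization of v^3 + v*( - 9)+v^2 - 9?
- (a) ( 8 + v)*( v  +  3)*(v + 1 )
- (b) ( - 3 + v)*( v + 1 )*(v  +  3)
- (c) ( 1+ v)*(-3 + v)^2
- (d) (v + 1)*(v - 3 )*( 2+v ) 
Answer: b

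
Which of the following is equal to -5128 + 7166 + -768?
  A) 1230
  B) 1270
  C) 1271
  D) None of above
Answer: B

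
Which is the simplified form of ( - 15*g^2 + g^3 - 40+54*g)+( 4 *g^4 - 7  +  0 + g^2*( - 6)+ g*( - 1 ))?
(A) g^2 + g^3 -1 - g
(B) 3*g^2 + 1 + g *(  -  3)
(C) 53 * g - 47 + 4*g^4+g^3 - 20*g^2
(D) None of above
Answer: D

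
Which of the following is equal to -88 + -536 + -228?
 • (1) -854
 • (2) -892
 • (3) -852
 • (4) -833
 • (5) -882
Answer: 3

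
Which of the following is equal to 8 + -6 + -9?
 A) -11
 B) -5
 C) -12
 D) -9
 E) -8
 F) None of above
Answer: F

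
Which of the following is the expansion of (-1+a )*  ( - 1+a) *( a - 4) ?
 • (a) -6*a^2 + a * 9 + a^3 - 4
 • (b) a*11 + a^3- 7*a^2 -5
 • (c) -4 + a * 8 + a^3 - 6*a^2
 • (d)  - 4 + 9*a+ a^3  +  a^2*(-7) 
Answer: a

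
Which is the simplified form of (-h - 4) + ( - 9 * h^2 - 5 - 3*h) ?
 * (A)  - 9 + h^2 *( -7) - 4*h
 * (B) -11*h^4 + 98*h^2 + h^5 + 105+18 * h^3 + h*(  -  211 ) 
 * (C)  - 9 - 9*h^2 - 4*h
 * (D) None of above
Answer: C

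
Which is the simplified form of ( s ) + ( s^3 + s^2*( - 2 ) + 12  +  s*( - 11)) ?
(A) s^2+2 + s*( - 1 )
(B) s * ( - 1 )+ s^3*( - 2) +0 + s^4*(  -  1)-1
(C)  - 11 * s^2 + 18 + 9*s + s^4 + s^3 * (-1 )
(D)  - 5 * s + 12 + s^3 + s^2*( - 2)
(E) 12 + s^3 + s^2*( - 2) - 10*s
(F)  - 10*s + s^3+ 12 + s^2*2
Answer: E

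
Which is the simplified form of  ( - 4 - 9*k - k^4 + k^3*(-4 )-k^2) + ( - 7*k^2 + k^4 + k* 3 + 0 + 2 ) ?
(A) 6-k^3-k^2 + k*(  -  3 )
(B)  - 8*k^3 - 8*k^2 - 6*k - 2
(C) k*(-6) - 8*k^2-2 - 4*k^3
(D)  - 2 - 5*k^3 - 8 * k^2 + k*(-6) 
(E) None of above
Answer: C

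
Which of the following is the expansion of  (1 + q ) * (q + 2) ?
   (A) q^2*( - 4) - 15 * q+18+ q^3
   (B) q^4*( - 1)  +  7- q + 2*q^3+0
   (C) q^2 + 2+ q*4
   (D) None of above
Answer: D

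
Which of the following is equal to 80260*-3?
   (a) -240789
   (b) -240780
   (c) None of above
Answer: b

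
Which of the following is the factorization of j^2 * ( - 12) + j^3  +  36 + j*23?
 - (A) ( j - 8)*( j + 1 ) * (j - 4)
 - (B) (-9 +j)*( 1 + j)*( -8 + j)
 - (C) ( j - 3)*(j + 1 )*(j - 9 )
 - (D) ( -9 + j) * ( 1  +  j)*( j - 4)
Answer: D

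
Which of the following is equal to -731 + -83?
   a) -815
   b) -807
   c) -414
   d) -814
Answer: d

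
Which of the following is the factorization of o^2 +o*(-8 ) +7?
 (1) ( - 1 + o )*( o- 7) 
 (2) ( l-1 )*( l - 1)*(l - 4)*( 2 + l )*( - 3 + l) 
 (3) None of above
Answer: 1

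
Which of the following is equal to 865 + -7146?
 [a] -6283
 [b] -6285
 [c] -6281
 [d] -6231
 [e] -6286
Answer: c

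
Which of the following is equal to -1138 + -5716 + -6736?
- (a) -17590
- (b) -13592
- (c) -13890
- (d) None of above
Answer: d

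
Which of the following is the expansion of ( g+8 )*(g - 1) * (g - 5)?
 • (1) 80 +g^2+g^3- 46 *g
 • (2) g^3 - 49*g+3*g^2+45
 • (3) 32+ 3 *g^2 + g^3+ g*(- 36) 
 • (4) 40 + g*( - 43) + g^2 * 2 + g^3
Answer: 4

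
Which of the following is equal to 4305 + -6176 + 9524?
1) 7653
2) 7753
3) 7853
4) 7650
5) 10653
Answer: 1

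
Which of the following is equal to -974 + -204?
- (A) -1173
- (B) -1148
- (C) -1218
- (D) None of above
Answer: D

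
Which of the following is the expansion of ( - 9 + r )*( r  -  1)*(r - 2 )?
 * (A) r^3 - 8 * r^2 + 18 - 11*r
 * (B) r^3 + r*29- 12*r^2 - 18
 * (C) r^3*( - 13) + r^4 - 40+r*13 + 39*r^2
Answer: B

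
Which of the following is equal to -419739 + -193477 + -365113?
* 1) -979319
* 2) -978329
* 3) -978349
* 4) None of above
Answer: 2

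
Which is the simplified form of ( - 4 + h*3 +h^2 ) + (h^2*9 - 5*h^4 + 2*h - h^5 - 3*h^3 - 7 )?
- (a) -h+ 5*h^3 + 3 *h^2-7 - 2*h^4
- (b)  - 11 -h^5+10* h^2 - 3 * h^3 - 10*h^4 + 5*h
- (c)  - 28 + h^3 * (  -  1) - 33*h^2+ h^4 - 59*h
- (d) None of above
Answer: d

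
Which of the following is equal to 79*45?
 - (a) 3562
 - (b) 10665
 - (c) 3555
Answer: c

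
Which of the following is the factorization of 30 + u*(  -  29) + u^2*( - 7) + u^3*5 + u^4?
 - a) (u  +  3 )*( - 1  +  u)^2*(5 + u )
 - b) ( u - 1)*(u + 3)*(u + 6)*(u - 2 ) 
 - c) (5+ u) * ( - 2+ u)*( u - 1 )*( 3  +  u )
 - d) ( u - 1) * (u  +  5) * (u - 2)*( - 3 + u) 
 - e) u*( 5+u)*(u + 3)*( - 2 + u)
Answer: c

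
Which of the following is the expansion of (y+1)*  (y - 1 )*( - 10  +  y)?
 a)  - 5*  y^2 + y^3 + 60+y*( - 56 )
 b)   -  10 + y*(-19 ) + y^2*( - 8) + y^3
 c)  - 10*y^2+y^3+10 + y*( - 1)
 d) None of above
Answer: c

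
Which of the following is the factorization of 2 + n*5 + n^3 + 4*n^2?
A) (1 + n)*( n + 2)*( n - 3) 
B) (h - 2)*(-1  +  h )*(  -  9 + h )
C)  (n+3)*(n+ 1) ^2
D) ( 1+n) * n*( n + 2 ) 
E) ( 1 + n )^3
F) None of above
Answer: F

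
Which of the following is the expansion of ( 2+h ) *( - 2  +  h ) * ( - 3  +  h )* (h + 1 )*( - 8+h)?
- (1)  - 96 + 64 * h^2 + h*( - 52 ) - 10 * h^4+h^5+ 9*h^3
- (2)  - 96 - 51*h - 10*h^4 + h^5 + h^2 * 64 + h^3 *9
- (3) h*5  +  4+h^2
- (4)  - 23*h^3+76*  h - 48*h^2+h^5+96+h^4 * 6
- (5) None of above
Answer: 1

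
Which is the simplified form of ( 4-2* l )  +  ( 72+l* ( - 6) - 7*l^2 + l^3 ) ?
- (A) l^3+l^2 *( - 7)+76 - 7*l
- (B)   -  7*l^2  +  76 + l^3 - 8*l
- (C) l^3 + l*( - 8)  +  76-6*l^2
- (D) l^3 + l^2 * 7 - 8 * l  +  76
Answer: B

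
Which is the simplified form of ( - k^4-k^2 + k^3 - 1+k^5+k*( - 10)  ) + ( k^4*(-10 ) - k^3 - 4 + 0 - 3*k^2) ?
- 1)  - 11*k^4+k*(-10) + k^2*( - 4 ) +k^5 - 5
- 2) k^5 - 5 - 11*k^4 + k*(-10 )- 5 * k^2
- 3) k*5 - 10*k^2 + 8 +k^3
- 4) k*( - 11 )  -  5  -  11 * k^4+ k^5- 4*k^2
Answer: 1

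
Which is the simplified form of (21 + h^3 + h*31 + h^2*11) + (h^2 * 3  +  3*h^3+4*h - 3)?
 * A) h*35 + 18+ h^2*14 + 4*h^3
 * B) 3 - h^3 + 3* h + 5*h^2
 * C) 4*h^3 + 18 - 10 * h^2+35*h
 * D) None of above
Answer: A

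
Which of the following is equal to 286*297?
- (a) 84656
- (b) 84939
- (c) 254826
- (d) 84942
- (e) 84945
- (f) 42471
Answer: d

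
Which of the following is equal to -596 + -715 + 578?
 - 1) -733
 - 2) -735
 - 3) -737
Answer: 1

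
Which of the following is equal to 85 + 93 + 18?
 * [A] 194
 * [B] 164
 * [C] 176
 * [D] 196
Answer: D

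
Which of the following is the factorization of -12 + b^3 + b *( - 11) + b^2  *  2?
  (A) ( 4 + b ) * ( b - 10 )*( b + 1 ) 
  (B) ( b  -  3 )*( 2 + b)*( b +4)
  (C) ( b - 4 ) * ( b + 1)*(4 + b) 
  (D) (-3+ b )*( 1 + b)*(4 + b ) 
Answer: D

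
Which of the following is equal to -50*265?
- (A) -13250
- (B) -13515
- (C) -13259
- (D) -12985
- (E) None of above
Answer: A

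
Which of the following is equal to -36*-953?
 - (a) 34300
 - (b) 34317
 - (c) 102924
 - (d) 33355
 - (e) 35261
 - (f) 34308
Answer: f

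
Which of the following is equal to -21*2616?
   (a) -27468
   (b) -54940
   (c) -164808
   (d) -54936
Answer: d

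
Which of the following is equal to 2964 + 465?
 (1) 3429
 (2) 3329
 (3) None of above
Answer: 1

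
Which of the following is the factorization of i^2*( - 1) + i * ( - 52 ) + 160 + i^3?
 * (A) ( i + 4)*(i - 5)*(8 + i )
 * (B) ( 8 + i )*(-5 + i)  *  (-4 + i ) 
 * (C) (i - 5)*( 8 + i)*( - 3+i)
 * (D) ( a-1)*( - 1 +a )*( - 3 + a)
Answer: B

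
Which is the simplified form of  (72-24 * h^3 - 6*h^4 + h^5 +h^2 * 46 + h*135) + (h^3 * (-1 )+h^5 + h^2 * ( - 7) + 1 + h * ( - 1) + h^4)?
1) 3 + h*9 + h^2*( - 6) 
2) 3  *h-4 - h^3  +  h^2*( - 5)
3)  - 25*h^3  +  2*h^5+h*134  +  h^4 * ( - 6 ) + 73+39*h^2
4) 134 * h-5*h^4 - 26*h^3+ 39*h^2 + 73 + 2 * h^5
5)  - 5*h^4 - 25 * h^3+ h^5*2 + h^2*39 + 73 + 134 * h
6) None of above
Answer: 5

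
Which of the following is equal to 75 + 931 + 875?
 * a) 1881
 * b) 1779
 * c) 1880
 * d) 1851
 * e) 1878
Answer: a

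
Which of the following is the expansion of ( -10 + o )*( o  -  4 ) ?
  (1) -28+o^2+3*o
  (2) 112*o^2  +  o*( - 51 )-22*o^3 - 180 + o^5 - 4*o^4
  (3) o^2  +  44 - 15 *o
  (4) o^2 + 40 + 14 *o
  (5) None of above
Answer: 5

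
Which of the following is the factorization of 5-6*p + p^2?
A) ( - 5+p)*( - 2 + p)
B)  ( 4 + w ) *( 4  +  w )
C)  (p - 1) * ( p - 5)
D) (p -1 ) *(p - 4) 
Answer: C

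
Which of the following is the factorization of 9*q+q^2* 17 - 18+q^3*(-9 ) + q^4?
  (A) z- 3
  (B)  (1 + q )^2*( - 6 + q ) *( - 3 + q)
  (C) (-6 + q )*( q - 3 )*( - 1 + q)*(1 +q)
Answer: C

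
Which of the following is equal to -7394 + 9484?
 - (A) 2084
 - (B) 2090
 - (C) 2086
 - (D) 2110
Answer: B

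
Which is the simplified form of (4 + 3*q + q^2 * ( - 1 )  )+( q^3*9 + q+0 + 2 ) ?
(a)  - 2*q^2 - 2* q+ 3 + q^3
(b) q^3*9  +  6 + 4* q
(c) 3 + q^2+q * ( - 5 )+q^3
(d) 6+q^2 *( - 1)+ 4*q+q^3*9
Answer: d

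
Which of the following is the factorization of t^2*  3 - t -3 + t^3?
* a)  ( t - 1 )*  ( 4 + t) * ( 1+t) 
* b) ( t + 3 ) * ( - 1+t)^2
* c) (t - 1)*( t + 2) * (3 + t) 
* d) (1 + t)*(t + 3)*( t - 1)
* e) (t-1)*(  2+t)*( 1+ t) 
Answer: d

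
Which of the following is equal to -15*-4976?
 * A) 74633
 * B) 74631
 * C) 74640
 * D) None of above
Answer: C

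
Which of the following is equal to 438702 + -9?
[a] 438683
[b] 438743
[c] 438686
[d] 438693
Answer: d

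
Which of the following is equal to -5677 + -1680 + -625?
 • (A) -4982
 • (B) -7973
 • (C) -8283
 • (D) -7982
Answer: D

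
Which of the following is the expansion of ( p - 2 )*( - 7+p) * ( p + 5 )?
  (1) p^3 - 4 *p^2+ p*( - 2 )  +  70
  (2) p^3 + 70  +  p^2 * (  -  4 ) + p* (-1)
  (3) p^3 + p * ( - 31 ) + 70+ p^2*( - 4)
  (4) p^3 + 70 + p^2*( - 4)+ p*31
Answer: 3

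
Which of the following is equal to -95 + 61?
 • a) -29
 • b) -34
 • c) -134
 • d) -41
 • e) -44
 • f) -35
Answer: b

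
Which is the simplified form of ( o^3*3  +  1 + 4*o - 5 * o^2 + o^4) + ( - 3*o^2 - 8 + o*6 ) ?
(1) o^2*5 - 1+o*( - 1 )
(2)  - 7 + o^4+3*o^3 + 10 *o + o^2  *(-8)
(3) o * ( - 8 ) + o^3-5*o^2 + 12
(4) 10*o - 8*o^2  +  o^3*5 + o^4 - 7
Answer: 2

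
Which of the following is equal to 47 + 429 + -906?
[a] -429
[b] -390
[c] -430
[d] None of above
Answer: c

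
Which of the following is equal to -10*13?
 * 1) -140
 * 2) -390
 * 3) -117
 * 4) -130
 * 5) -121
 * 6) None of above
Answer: 4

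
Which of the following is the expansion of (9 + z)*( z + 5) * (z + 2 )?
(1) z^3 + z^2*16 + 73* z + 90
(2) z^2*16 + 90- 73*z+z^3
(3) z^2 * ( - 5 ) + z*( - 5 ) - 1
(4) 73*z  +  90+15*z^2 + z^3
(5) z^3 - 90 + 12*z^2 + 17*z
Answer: 1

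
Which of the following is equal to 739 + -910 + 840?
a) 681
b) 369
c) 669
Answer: c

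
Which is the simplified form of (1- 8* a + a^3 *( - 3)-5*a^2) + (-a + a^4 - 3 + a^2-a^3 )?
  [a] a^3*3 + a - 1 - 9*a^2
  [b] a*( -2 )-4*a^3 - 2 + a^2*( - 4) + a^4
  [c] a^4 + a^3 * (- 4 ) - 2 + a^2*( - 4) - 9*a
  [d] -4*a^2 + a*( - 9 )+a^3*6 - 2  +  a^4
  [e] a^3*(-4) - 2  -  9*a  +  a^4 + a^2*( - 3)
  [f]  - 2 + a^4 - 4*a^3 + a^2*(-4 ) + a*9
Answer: c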